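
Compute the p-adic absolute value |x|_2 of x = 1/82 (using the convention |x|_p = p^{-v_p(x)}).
|1/82|_2 = 2

Step 1 — compute v_2(x) by factoring powers of 2 out of the numerator and denominator: v_2(1/82) = -1. Step 2 — apply |x|_p = p^{-v_p(x)} = 2^{1} = 2.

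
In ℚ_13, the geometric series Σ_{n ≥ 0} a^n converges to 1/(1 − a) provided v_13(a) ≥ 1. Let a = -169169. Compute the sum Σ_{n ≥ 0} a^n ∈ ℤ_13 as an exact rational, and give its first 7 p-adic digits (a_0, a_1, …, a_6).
Σ a^n = 1/(1 − a) = 1/169170;  first 7 digits = (1, 0, 0, 1, 7, 12, 0)

v_13(a) = 3 ≥ 1, so the series converges in ℤ_13 to 1/(1 − a) = 1/(1 − (-169169)) = 1/169170. Expand this rational in ℤ_13: compute digits iteratively via d_i = x_i mod 13, x_{i+1} = (x_i − d_i)/13. The first 7 digits are (1, 0, 0, 1, 7, 12, 0).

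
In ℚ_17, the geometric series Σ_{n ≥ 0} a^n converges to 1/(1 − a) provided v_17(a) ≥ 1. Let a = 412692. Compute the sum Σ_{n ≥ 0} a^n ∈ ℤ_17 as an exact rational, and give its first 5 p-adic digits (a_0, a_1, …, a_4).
Σ a^n = 1/(1 − a) = -1/412691;  first 5 digits = (1, 0, 0, 16, 4)

v_17(a) = 3 ≥ 1, so the series converges in ℤ_17 to 1/(1 − a) = 1/(1 − 412692) = -1/412691. Expand this rational in ℤ_17: compute digits iteratively via d_i = x_i mod 17, x_{i+1} = (x_i − d_i)/17. The first 5 digits are (1, 0, 0, 16, 4).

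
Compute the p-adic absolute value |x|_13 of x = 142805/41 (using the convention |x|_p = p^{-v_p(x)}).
|142805/41|_13 = 1/28561

Step 1 — compute v_13(x) by factoring powers of 13 out of the numerator and denominator: v_13(142805/41) = 4. Step 2 — apply |x|_p = p^{-v_p(x)} = 13^{-4} = 1/28561.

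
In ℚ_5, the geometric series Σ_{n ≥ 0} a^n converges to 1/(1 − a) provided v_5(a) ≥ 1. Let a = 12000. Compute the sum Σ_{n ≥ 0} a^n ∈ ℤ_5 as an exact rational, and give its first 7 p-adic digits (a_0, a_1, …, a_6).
Σ a^n = 1/(1 − a) = -1/11999;  first 7 digits = (1, 0, 0, 1, 4, 3, 1)

v_5(a) = 3 ≥ 1, so the series converges in ℤ_5 to 1/(1 − a) = 1/(1 − 12000) = -1/11999. Expand this rational in ℤ_5: compute digits iteratively via d_i = x_i mod 5, x_{i+1} = (x_i − d_i)/5. The first 7 digits are (1, 0, 0, 1, 4, 3, 1).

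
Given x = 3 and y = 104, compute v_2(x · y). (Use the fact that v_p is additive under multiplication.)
v_2(312) = 3

v_p(x) = 0 (factor: 3 = 2^0 · 3); v_p(y) = 3 (factor: 104 = 2^3 · 13). Additivity: v_p(xy) = v_p(x) + v_p(y) = 0 + 3 = 3. (Direct check: xy = 312 = 2^3 · (39).)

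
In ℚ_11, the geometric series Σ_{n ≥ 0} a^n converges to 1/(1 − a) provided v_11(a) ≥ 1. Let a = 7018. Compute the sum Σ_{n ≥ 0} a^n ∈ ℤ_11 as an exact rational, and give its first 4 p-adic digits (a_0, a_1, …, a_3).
Σ a^n = 1/(1 − a) = -1/7017;  first 4 digits = (1, 0, 3, 5)

v_11(a) = 2 ≥ 1, so the series converges in ℤ_11 to 1/(1 − a) = 1/(1 − 7018) = -1/7017. Expand this rational in ℤ_11: compute digits iteratively via d_i = x_i mod 11, x_{i+1} = (x_i − d_i)/11. The first 4 digits are (1, 0, 3, 5).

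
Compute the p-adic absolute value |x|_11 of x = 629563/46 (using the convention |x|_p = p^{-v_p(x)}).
|629563/46|_11 = 1/14641

Step 1 — compute v_11(x) by factoring powers of 11 out of the numerator and denominator: v_11(629563/46) = 4. Step 2 — apply |x|_p = p^{-v_p(x)} = 11^{-4} = 1/14641.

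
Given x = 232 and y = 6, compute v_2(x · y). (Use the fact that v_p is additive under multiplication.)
v_2(1392) = 4

v_p(x) = 3 (factor: 232 = 2^3 · 29); v_p(y) = 1 (factor: 6 = 2^1 · 3). Additivity: v_p(xy) = v_p(x) + v_p(y) = 3 + 1 = 4. (Direct check: xy = 1392 = 2^4 · (87).)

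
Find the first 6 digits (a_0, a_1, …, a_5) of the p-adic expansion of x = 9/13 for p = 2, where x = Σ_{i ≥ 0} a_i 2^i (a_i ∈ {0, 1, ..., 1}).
(a_0, …, a_5) = (1, 0, 1, 1, 0, 1)

v_2(9/13) = 0 (numerator and denominator both coprime to 2), so x ∈ ℤ_2^×. Compute digits iteratively via a_i = x_i mod 2, x_{i+1} = (x_i − a_i)/2, with x_0 = x:
  x_0 = 9/13;  a_0 = 1;  x_1 = (x_0 − 1)/2 = -2/13
  x_1 = -2/13;  a_1 = 0;  x_2 = (x_1 − 0)/2 = -1/13
  x_2 = -1/13;  a_2 = 1;  x_3 = (x_2 − 1)/2 = -7/13
  x_3 = -7/13;  a_3 = 1;  x_4 = (x_3 − 1)/2 = -10/13
  x_4 = -10/13;  a_4 = 0;  x_5 = (x_4 − 0)/2 = -5/13
  x_5 = -5/13;  a_5 = 1;  x_6 = (x_5 − 1)/2 = -9/13
Digits: (1, 0, 1, 1, 0, 1).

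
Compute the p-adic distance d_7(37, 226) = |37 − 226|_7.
d_7(37, 226) = 1/7

Step 1 — x − y = 37 − 226 = -189. Step 2 — v_7(-189) = 1 (factor: -189 = −(7^1 · 27); the sign does not affect v_p). Step 3 — |x − y|_7 = 7^{-1} = 1/7.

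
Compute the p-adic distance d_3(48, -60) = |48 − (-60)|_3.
d_3(48, -60) = 1/27

Step 1 — x − y = 48 − (-60) = 108. Step 2 — v_3(108) = 3 (factor: 108 = (3^3 · 4); the sign does not affect v_p). Step 3 — |x − y|_3 = 3^{-3} = 1/27.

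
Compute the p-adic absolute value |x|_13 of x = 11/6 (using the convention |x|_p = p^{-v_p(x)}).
|11/6|_13 = 1

Step 1 — compute v_13(x) by factoring powers of 13 out of the numerator and denominator: v_13(11/6) = 0. Step 2 — apply |x|_p = p^{-v_p(x)} = 13^{0} = 1.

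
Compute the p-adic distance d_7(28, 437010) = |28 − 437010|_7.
d_7(28, 437010) = 1/16807

Step 1 — x − y = 28 − 437010 = -436982. Step 2 — v_7(-436982) = 5 (factor: -436982 = −(7^5 · 26); the sign does not affect v_p). Step 3 — |x − y|_7 = 7^{-5} = 1/16807.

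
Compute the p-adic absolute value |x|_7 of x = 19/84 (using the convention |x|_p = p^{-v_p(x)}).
|19/84|_7 = 7

Step 1 — compute v_7(x) by factoring powers of 7 out of the numerator and denominator: v_7(19/84) = -1. Step 2 — apply |x|_p = p^{-v_p(x)} = 7^{1} = 7.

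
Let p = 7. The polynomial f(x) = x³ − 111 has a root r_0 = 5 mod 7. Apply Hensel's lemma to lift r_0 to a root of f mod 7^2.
r_1 = 12 (mod 49)

Hensel: r_{i+1} = r_i − f(r_i)/f′(r_i) mod 7^{i+2}, where f′(x) = 3x². Iterate:
  r_0 = 5 (mod 7)
  r_1 = 12 (mod 49)
Final: r = 12 with f(r) ≡ 0 mod 7^2.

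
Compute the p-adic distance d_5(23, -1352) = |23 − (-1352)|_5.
d_5(23, -1352) = 1/125

Step 1 — x − y = 23 − (-1352) = 1375. Step 2 — v_5(1375) = 3 (factor: 1375 = (5^3 · 11); the sign does not affect v_p). Step 3 — |x − y|_5 = 5^{-3} = 1/125.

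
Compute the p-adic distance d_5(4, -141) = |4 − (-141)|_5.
d_5(4, -141) = 1/5

Step 1 — x − y = 4 − (-141) = 145. Step 2 — v_5(145) = 1 (factor: 145 = (5^1 · 29); the sign does not affect v_p). Step 3 — |x − y|_5 = 5^{-1} = 1/5.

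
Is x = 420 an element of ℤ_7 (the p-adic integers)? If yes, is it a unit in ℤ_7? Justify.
x ∈ ℤ_7 but not a unit; v_7(x) = 1 > 0

ℤ_7 = {x ∈ ℚ_7 : v_7(x) ≥ 0} and ℤ_7^× = {x ∈ ℤ_7 : v_7(x) = 0}. Here v_7(420) = v_7(num) − v_7(den) = 1; compare against these criteria.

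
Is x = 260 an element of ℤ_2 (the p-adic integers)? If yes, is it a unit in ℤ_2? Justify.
x ∈ ℤ_2 but not a unit; v_2(x) = 2 > 0

ℤ_2 = {x ∈ ℚ_2 : v_2(x) ≥ 0} and ℤ_2^× = {x ∈ ℤ_2 : v_2(x) = 0}. Here v_2(260) = v_2(num) − v_2(den) = 2; compare against these criteria.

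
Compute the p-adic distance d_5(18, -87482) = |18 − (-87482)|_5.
d_5(18, -87482) = 1/3125

Step 1 — x − y = 18 − (-87482) = 87500. Step 2 — v_5(87500) = 5 (factor: 87500 = (5^5 · 28); the sign does not affect v_p). Step 3 — |x − y|_5 = 5^{-5} = 1/3125.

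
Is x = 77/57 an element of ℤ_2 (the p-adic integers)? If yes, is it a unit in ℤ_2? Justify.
x ∈ ℤ_2^× (unit); v_2(x) = 0

ℤ_2 = {x ∈ ℚ_2 : v_2(x) ≥ 0} and ℤ_2^× = {x ∈ ℤ_2 : v_2(x) = 0}. Here v_2(77/57) = v_2(num) − v_2(den) = 0; compare against these criteria.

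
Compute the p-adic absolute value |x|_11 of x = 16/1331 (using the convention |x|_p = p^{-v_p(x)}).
|16/1331|_11 = 1331

Step 1 — compute v_11(x) by factoring powers of 11 out of the numerator and denominator: v_11(16/1331) = -3. Step 2 — apply |x|_p = p^{-v_p(x)} = 11^{3} = 1331.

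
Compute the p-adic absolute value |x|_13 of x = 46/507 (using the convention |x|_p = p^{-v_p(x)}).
|46/507|_13 = 169

Step 1 — compute v_13(x) by factoring powers of 13 out of the numerator and denominator: v_13(46/507) = -2. Step 2 — apply |x|_p = p^{-v_p(x)} = 13^{2} = 169.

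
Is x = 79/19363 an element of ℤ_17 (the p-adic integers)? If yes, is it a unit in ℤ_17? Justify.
x ∉ ℤ_17 (v_17(x) = -2 < 0)

ℤ_17 = {x ∈ ℚ_17 : v_17(x) ≥ 0} and ℤ_17^× = {x ∈ ℤ_17 : v_17(x) = 0}. Here v_17(79/19363) = v_17(num) − v_17(den) = -2; compare against these criteria.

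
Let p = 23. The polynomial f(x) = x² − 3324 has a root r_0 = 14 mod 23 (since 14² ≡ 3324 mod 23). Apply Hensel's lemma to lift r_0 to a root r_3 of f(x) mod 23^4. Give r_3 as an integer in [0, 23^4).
r_3 = 98293 (mod 279841)

Hensel's recurrence: r_{i+1} = r_i − f(r_i)·(f′(r_i))^{-1} mod 23^{i+2}, with f′(x) = 2x. Iterate:
  r_0 = 14 (mod 23)
  r_1 = 428 (mod 529)
  r_2 = 957 (mod 12167)
  r_3 = 98293 (mod 279841)
Final: r_3 = 98293, and one checks f(r_3) ≡ 0 mod 23^4.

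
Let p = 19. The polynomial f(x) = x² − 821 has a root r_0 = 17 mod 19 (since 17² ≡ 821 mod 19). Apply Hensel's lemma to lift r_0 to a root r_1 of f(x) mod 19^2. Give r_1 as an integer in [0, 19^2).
r_1 = 245 (mod 361)

Hensel's recurrence: r_{i+1} = r_i − f(r_i)·(f′(r_i))^{-1} mod 19^{i+2}, with f′(x) = 2x. Iterate:
  r_0 = 17 (mod 19)
  r_1 = 245 (mod 361)
Final: r_1 = 245, and one checks f(r_1) ≡ 0 mod 19^2.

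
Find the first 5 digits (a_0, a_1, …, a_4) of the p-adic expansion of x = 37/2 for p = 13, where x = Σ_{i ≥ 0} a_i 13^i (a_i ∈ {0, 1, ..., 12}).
(a_0, …, a_4) = (12, 7, 6, 6, 6)

v_13(37/2) = 0 (numerator and denominator both coprime to 13), so x ∈ ℤ_13^×. Compute digits iteratively via a_i = x_i mod 13, x_{i+1} = (x_i − a_i)/13, with x_0 = x:
  x_0 = 37/2;  a_0 = 12;  x_1 = (x_0 − 12)/13 = 1/2
  x_1 = 1/2;  a_1 = 7;  x_2 = (x_1 − 7)/13 = -1/2
  x_2 = -1/2;  a_2 = 6;  x_3 = (x_2 − 6)/13 = -1/2
  x_3 = -1/2;  a_3 = 6;  x_4 = (x_3 − 6)/13 = -1/2
  x_4 = -1/2;  a_4 = 6;  x_5 = (x_4 − 6)/13 = -1/2
Digits: (12, 7, 6, 6, 6).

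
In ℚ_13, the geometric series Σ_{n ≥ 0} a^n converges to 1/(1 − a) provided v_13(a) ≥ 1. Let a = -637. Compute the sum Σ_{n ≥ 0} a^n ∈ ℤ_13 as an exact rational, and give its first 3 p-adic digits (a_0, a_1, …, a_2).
Σ a^n = 1/(1 − a) = 1/638;  first 3 digits = (1, 3, 5)

v_13(a) = 1 ≥ 1, so the series converges in ℤ_13 to 1/(1 − a) = 1/(1 − (-637)) = 1/638. Expand this rational in ℤ_13: compute digits iteratively via d_i = x_i mod 13, x_{i+1} = (x_i − d_i)/13. The first 3 digits are (1, 3, 5).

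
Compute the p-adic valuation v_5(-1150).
v_5(-1150) = 2

v_5(n) is the largest exponent k such that 5^k divides n. Factor out: -1150 = -5^2 · 46. (Sign doesn't affect v_p.) So v_5(-1150) = 2.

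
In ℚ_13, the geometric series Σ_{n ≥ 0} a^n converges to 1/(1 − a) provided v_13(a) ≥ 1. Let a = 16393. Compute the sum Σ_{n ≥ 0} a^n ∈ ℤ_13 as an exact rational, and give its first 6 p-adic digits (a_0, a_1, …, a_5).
Σ a^n = 1/(1 − a) = -1/16392;  first 6 digits = (1, 0, 6, 7, 10, 8)

v_13(a) = 2 ≥ 1, so the series converges in ℤ_13 to 1/(1 − a) = 1/(1 − 16393) = -1/16392. Expand this rational in ℤ_13: compute digits iteratively via d_i = x_i mod 13, x_{i+1} = (x_i − d_i)/13. The first 6 digits are (1, 0, 6, 7, 10, 8).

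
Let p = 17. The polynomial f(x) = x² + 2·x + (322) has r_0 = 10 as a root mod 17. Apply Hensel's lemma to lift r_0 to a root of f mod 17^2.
r_1 = 95 (mod 289)

Hensel: r_{i+1} = r_i − f(r_i)·(f′(r_i))^{-1} mod 17^{i+2}, f′(x) = 2x + 2. Iterate:
  r_0 = 10 (mod 17)
  r_1 = 95 (mod 289)
Final: r = 95 satisfies f(r) ≡ 0 mod 17^2.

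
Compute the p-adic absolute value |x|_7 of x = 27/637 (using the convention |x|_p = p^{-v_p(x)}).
|27/637|_7 = 49

Step 1 — compute v_7(x) by factoring powers of 7 out of the numerator and denominator: v_7(27/637) = -2. Step 2 — apply |x|_p = p^{-v_p(x)} = 7^{2} = 49.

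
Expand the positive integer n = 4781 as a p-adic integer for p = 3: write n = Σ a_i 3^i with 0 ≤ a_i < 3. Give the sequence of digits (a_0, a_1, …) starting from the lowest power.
(a_0, a_1, …) = (2, 0, 0, 0, 2, 1, 0, 2)

Repeated division by 3 gives the digits low-to-high: 4781 = 2 + 2·3^4 + 1·3^5 + 2·3^7. Digit sequence: (2, 0, 0, 0, 2, 1, 0, 2).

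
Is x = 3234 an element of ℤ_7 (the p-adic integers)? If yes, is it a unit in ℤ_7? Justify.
x ∈ ℤ_7 but not a unit; v_7(x) = 2 > 0

ℤ_7 = {x ∈ ℚ_7 : v_7(x) ≥ 0} and ℤ_7^× = {x ∈ ℤ_7 : v_7(x) = 0}. Here v_7(3234) = v_7(num) − v_7(den) = 2; compare against these criteria.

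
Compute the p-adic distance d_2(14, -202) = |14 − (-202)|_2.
d_2(14, -202) = 1/8

Step 1 — x − y = 14 − (-202) = 216. Step 2 — v_2(216) = 3 (factor: 216 = (2^3 · 27); the sign does not affect v_p). Step 3 — |x − y|_2 = 2^{-3} = 1/8.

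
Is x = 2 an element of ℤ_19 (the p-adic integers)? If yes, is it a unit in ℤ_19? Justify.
x ∈ ℤ_19^× (unit); v_19(x) = 0

ℤ_19 = {x ∈ ℚ_19 : v_19(x) ≥ 0} and ℤ_19^× = {x ∈ ℤ_19 : v_19(x) = 0}. Here v_19(2) = v_19(num) − v_19(den) = 0; compare against these criteria.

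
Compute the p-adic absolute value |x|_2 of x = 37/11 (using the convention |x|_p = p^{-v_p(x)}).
|37/11|_2 = 1

Step 1 — compute v_2(x) by factoring powers of 2 out of the numerator and denominator: v_2(37/11) = 0. Step 2 — apply |x|_p = p^{-v_p(x)} = 2^{0} = 1.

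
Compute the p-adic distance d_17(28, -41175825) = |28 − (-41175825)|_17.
d_17(28, -41175825) = 1/1419857

Step 1 — x − y = 28 − (-41175825) = 41175853. Step 2 — v_17(41175853) = 5 (factor: 41175853 = (17^5 · 29); the sign does not affect v_p). Step 3 — |x − y|_17 = 17^{-5} = 1/1419857.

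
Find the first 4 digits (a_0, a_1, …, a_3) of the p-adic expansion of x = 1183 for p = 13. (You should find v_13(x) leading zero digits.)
(a_0, …, a_3) = (0, 0, 7, 0)

v_13(1183) = 2, so a_0 = ... = a_1 = 0. Factor out: x = 13^2 · u with u = 7 a unit in ℤ_13. Expand u iteratively via a_{v+i} = u_i mod 13, u_{i+1} = (u_i − a_{v+i})/13:
  u_0 = 7;  a_2 = 7;  u_1 = (u_0 − 7)/13 = 0
  u_1 = 0;  a_3 = 0;  u_2 = (u_1 − 0)/13 = 0
Digits: (0, 0, 7, 0).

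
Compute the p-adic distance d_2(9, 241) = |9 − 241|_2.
d_2(9, 241) = 1/8

Step 1 — x − y = 9 − 241 = -232. Step 2 — v_2(-232) = 3 (factor: -232 = −(2^3 · 29); the sign does not affect v_p). Step 3 — |x − y|_2 = 2^{-3} = 1/8.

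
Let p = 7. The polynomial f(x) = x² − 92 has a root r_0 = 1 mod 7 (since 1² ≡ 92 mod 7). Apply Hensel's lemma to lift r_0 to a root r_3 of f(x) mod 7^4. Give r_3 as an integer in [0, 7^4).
r_3 = 1541 (mod 2401)

Hensel's recurrence: r_{i+1} = r_i − f(r_i)·(f′(r_i))^{-1} mod 7^{i+2}, with f′(x) = 2x. Iterate:
  r_0 = 1 (mod 7)
  r_1 = 22 (mod 49)
  r_2 = 169 (mod 343)
  r_3 = 1541 (mod 2401)
Final: r_3 = 1541, and one checks f(r_3) ≡ 0 mod 7^4.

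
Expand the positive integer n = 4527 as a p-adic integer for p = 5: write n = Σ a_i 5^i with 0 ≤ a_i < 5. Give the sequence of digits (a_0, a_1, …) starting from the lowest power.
(a_0, a_1, …) = (2, 0, 1, 1, 2, 1)

Repeated division by 5 gives the digits low-to-high: 4527 = 2 + 1·5^2 + 1·5^3 + 2·5^4 + 1·5^5. Digit sequence: (2, 0, 1, 1, 2, 1).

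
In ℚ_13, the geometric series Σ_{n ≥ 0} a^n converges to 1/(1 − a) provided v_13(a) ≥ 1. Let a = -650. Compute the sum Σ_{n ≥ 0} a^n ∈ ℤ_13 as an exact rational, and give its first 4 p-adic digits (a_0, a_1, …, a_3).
Σ a^n = 1/(1 − a) = 1/651;  first 4 digits = (1, 2, 0, 5)

v_13(a) = 1 ≥ 1, so the series converges in ℤ_13 to 1/(1 − a) = 1/(1 − (-650)) = 1/651. Expand this rational in ℤ_13: compute digits iteratively via d_i = x_i mod 13, x_{i+1} = (x_i − d_i)/13. The first 4 digits are (1, 2, 0, 5).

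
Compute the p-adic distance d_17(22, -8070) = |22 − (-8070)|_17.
d_17(22, -8070) = 1/289

Step 1 — x − y = 22 − (-8070) = 8092. Step 2 — v_17(8092) = 2 (factor: 8092 = (17^2 · 28); the sign does not affect v_p). Step 3 — |x − y|_17 = 17^{-2} = 1/289.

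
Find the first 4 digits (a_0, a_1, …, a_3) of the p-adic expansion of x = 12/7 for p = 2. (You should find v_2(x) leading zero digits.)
(a_0, …, a_3) = (0, 0, 1, 0)

v_2(12/7) = 2, so a_0 = ... = a_1 = 0. Factor out: x = 2^2 · u with u = 3/7 a unit in ℤ_2. Expand u iteratively via a_{v+i} = u_i mod 2, u_{i+1} = (u_i − a_{v+i})/2:
  u_0 = 3/7;  a_2 = 1;  u_1 = (u_0 − 1)/2 = -2/7
  u_1 = -2/7;  a_3 = 0;  u_2 = (u_1 − 0)/2 = -1/7
Digits: (0, 0, 1, 0).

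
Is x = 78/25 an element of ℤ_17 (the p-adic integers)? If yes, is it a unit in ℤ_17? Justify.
x ∈ ℤ_17^× (unit); v_17(x) = 0

ℤ_17 = {x ∈ ℚ_17 : v_17(x) ≥ 0} and ℤ_17^× = {x ∈ ℤ_17 : v_17(x) = 0}. Here v_17(78/25) = v_17(num) − v_17(den) = 0; compare against these criteria.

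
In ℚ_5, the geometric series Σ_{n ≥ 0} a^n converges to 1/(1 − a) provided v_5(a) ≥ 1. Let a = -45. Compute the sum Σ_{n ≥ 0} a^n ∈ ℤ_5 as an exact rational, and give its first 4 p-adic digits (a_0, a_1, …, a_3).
Σ a^n = 1/(1 − a) = 1/46;  first 4 digits = (1, 1, 4, 1)

v_5(a) = 1 ≥ 1, so the series converges in ℤ_5 to 1/(1 − a) = 1/(1 − (-45)) = 1/46. Expand this rational in ℤ_5: compute digits iteratively via d_i = x_i mod 5, x_{i+1} = (x_i − d_i)/5. The first 4 digits are (1, 1, 4, 1).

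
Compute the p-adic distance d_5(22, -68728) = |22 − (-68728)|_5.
d_5(22, -68728) = 1/3125

Step 1 — x − y = 22 − (-68728) = 68750. Step 2 — v_5(68750) = 5 (factor: 68750 = (5^5 · 22); the sign does not affect v_p). Step 3 — |x − y|_5 = 5^{-5} = 1/3125.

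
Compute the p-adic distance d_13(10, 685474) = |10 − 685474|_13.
d_13(10, 685474) = 1/28561

Step 1 — x − y = 10 − 685474 = -685464. Step 2 — v_13(-685464) = 4 (factor: -685464 = −(13^4 · 24); the sign does not affect v_p). Step 3 — |x − y|_13 = 13^{-4} = 1/28561.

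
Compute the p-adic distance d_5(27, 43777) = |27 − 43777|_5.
d_5(27, 43777) = 1/3125

Step 1 — x − y = 27 − 43777 = -43750. Step 2 — v_5(-43750) = 5 (factor: -43750 = −(5^5 · 14); the sign does not affect v_p). Step 3 — |x − y|_5 = 5^{-5} = 1/3125.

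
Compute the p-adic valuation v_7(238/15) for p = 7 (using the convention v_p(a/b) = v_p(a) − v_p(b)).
v_7(238/15) = 1

Factor powers of 7 from the numerator and denominator of the reduced fraction: 238 = 7^1 · 34 and 15 = 7^0 · 15. Apply v_p(a/b) = v_p(a) − v_p(b): v_7(238/15) = 1 − 0 = 1.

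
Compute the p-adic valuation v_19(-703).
v_19(-703) = 1

v_19(n) is the largest exponent k such that 19^k divides n. Factor out: -703 = -19^1 · 37. (Sign doesn't affect v_p.) So v_19(-703) = 1.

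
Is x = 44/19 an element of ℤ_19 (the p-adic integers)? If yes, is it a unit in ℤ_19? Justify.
x ∉ ℤ_19 (v_19(x) = -1 < 0)

ℤ_19 = {x ∈ ℚ_19 : v_19(x) ≥ 0} and ℤ_19^× = {x ∈ ℤ_19 : v_19(x) = 0}. Here v_19(44/19) = v_19(num) − v_19(den) = -1; compare against these criteria.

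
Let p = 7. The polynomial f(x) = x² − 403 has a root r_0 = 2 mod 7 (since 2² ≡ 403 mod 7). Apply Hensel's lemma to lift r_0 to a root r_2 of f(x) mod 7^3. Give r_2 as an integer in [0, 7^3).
r_2 = 310 (mod 343)

Hensel's recurrence: r_{i+1} = r_i − f(r_i)·(f′(r_i))^{-1} mod 7^{i+2}, with f′(x) = 2x. Iterate:
  r_0 = 2 (mod 7)
  r_1 = 16 (mod 49)
  r_2 = 310 (mod 343)
Final: r_2 = 310, and one checks f(r_2) ≡ 0 mod 7^3.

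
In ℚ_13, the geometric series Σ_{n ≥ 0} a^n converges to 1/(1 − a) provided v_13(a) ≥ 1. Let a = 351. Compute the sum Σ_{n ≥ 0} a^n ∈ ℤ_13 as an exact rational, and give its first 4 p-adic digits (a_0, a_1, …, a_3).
Σ a^n = 1/(1 − a) = -1/350;  first 4 digits = (1, 1, 3, 5)

v_13(a) = 1 ≥ 1, so the series converges in ℤ_13 to 1/(1 − a) = 1/(1 − 351) = -1/350. Expand this rational in ℤ_13: compute digits iteratively via d_i = x_i mod 13, x_{i+1} = (x_i − d_i)/13. The first 4 digits are (1, 1, 3, 5).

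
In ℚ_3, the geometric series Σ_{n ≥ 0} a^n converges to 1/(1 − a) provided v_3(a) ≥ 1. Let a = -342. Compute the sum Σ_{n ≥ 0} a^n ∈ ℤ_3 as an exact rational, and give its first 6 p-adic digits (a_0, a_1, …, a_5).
Σ a^n = 1/(1 − a) = 1/343;  first 6 digits = (1, 0, 1, 2, 2, 2)

v_3(a) = 2 ≥ 1, so the series converges in ℤ_3 to 1/(1 − a) = 1/(1 − (-342)) = 1/343. Expand this rational in ℤ_3: compute digits iteratively via d_i = x_i mod 3, x_{i+1} = (x_i − d_i)/3. The first 6 digits are (1, 0, 1, 2, 2, 2).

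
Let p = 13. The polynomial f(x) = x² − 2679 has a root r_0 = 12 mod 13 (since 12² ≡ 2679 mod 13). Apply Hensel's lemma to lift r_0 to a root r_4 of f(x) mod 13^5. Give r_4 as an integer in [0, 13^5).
r_4 = 153633 (mod 371293)

Hensel's recurrence: r_{i+1} = r_i − f(r_i)·(f′(r_i))^{-1} mod 13^{i+2}, with f′(x) = 2x. Iterate:
  r_0 = 12 (mod 13)
  r_1 = 12 (mod 169)
  r_2 = 2040 (mod 2197)
  r_3 = 10828 (mod 28561)
  r_4 = 153633 (mod 371293)
Final: r_4 = 153633, and one checks f(r_4) ≡ 0 mod 13^5.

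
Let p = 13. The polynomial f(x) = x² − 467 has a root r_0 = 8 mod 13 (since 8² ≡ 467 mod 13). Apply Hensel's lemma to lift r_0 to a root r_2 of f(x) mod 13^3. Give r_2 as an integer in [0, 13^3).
r_2 = 1438 (mod 2197)

Hensel's recurrence: r_{i+1} = r_i − f(r_i)·(f′(r_i))^{-1} mod 13^{i+2}, with f′(x) = 2x. Iterate:
  r_0 = 8 (mod 13)
  r_1 = 86 (mod 169)
  r_2 = 1438 (mod 2197)
Final: r_2 = 1438, and one checks f(r_2) ≡ 0 mod 13^3.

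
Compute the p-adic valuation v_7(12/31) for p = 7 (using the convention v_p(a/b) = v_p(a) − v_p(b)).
v_7(12/31) = 0

Factor powers of 7 from the numerator and denominator of the reduced fraction: 12 = 7^0 · 12 and 31 = 7^0 · 31. Apply v_p(a/b) = v_p(a) − v_p(b): v_7(12/31) = 0 − 0 = 0.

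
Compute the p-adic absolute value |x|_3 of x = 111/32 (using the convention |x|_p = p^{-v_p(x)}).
|111/32|_3 = 1/3

Step 1 — compute v_3(x) by factoring powers of 3 out of the numerator and denominator: v_3(111/32) = 1. Step 2 — apply |x|_p = p^{-v_p(x)} = 3^{-1} = 1/3.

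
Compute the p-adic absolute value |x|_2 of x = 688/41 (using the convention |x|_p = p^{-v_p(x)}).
|688/41|_2 = 1/16

Step 1 — compute v_2(x) by factoring powers of 2 out of the numerator and denominator: v_2(688/41) = 4. Step 2 — apply |x|_p = p^{-v_p(x)} = 2^{-4} = 1/16.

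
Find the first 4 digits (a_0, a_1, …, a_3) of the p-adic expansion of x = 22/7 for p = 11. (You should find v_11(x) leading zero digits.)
(a_0, …, a_3) = (0, 5, 9, 7)

v_11(22/7) = 1, so a_0 = ... = a_0 = 0. Factor out: x = 11^1 · u with u = 2/7 a unit in ℤ_11. Expand u iteratively via a_{v+i} = u_i mod 11, u_{i+1} = (u_i − a_{v+i})/11:
  u_0 = 2/7;  a_1 = 5;  u_1 = (u_0 − 5)/11 = -3/7
  u_1 = -3/7;  a_2 = 9;  u_2 = (u_1 − 9)/11 = -6/7
  u_2 = -6/7;  a_3 = 7;  u_3 = (u_2 − 7)/11 = -5/7
Digits: (0, 5, 9, 7).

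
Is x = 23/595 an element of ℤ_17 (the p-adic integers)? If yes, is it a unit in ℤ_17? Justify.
x ∉ ℤ_17 (v_17(x) = -1 < 0)

ℤ_17 = {x ∈ ℚ_17 : v_17(x) ≥ 0} and ℤ_17^× = {x ∈ ℤ_17 : v_17(x) = 0}. Here v_17(23/595) = v_17(num) − v_17(den) = -1; compare against these criteria.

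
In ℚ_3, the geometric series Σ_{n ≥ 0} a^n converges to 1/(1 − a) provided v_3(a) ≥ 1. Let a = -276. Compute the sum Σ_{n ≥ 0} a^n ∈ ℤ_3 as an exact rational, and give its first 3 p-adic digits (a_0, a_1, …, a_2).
Σ a^n = 1/(1 − a) = 1/277;  first 3 digits = (1, 1, 0)

v_3(a) = 1 ≥ 1, so the series converges in ℤ_3 to 1/(1 − a) = 1/(1 − (-276)) = 1/277. Expand this rational in ℤ_3: compute digits iteratively via d_i = x_i mod 3, x_{i+1} = (x_i − d_i)/3. The first 3 digits are (1, 1, 0).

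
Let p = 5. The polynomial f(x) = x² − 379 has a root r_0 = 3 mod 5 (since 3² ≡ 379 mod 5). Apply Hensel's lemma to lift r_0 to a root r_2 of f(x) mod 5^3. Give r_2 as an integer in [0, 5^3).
r_2 = 123 (mod 125)

Hensel's recurrence: r_{i+1} = r_i − f(r_i)·(f′(r_i))^{-1} mod 5^{i+2}, with f′(x) = 2x. Iterate:
  r_0 = 3 (mod 5)
  r_1 = 23 (mod 25)
  r_2 = 123 (mod 125)
Final: r_2 = 123, and one checks f(r_2) ≡ 0 mod 5^3.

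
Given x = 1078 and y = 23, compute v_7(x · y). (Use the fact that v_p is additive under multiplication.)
v_7(24794) = 2

v_p(x) = 2 (factor: 1078 = 7^2 · 22); v_p(y) = 0 (factor: 23 = 7^0 · 23). Additivity: v_p(xy) = v_p(x) + v_p(y) = 2 + 0 = 2. (Direct check: xy = 24794 = 7^2 · (506).)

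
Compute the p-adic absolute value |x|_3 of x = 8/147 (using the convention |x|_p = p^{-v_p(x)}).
|8/147|_3 = 3

Step 1 — compute v_3(x) by factoring powers of 3 out of the numerator and denominator: v_3(8/147) = -1. Step 2 — apply |x|_p = p^{-v_p(x)} = 3^{1} = 3.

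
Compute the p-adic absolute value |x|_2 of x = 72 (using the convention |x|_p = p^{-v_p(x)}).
|72|_2 = 1/8

Step 1 — compute v_2(x) by factoring powers of 2 out of the numerator and denominator: v_2(72) = 3. Step 2 — apply |x|_p = p^{-v_p(x)} = 2^{-3} = 1/8.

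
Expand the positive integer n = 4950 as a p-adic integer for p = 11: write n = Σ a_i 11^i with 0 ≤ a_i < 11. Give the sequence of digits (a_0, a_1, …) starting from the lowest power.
(a_0, a_1, …) = (0, 10, 7, 3)

Repeated division by 11 gives the digits low-to-high: 4950 = 10·11^1 + 7·11^2 + 3·11^3. Digit sequence: (0, 10, 7, 3).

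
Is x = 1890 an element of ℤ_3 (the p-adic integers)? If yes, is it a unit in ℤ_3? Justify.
x ∈ ℤ_3 but not a unit; v_3(x) = 3 > 0

ℤ_3 = {x ∈ ℚ_3 : v_3(x) ≥ 0} and ℤ_3^× = {x ∈ ℤ_3 : v_3(x) = 0}. Here v_3(1890) = v_3(num) − v_3(den) = 3; compare against these criteria.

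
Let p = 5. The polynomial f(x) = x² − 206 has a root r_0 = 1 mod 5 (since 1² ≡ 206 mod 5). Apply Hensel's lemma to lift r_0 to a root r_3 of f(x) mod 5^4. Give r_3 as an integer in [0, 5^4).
r_3 = 366 (mod 625)

Hensel's recurrence: r_{i+1} = r_i − f(r_i)·(f′(r_i))^{-1} mod 5^{i+2}, with f′(x) = 2x. Iterate:
  r_0 = 1 (mod 5)
  r_1 = 16 (mod 25)
  r_2 = 116 (mod 125)
  r_3 = 366 (mod 625)
Final: r_3 = 366, and one checks f(r_3) ≡ 0 mod 5^4.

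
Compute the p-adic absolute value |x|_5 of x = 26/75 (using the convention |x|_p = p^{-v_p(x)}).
|26/75|_5 = 25

Step 1 — compute v_5(x) by factoring powers of 5 out of the numerator and denominator: v_5(26/75) = -2. Step 2 — apply |x|_p = p^{-v_p(x)} = 5^{2} = 25.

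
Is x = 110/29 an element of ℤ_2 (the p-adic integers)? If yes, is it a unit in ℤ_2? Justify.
x ∈ ℤ_2 but not a unit; v_2(x) = 1 > 0

ℤ_2 = {x ∈ ℚ_2 : v_2(x) ≥ 0} and ℤ_2^× = {x ∈ ℤ_2 : v_2(x) = 0}. Here v_2(110/29) = v_2(num) − v_2(den) = 1; compare against these criteria.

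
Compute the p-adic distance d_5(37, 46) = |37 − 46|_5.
d_5(37, 46) = 1

Step 1 — x − y = 37 − 46 = -9. Step 2 — v_5(-9) = 0 (factor: -9 = −(5^0 · 9); the sign does not affect v_p). Step 3 — |x − y|_5 = 5^{0} = 1.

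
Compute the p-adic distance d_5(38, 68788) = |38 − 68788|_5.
d_5(38, 68788) = 1/3125

Step 1 — x − y = 38 − 68788 = -68750. Step 2 — v_5(-68750) = 5 (factor: -68750 = −(5^5 · 22); the sign does not affect v_p). Step 3 — |x − y|_5 = 5^{-5} = 1/3125.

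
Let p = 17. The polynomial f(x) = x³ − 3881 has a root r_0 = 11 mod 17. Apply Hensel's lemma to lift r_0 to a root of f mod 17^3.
r_2 = 3615 (mod 4913)

Hensel: r_{i+1} = r_i − f(r_i)/f′(r_i) mod 17^{i+2}, where f′(x) = 3x². Iterate:
  r_0 = 11 (mod 17)
  r_1 = 147 (mod 289)
  r_2 = 3615 (mod 4913)
Final: r = 3615 with f(r) ≡ 0 mod 17^3.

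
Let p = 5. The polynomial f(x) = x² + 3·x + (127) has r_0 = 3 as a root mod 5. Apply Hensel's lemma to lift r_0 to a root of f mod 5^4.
r_3 = 123 (mod 625)

Hensel: r_{i+1} = r_i − f(r_i)·(f′(r_i))^{-1} mod 5^{i+2}, f′(x) = 2x + 3. Iterate:
  r_0 = 3 (mod 5)
  r_1 = 23 (mod 25)
  r_2 = 123 (mod 125)
  r_3 = 123 (mod 625)
Final: r = 123 satisfies f(r) ≡ 0 mod 5^4.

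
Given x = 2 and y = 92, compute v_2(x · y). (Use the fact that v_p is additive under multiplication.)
v_2(184) = 3

v_p(x) = 1 (factor: 2 = 2^1 · 1); v_p(y) = 2 (factor: 92 = 2^2 · 23). Additivity: v_p(xy) = v_p(x) + v_p(y) = 1 + 2 = 3. (Direct check: xy = 184 = 2^3 · (23).)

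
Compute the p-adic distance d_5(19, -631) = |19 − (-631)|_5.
d_5(19, -631) = 1/25

Step 1 — x − y = 19 − (-631) = 650. Step 2 — v_5(650) = 2 (factor: 650 = (5^2 · 26); the sign does not affect v_p). Step 3 — |x − y|_5 = 5^{-2} = 1/25.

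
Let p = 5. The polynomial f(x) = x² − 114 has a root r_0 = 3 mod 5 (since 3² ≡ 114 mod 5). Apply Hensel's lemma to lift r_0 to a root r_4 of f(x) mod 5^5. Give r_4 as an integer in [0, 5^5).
r_4 = 1808 (mod 3125)

Hensel's recurrence: r_{i+1} = r_i − f(r_i)·(f′(r_i))^{-1} mod 5^{i+2}, with f′(x) = 2x. Iterate:
  r_0 = 3 (mod 5)
  r_1 = 8 (mod 25)
  r_2 = 58 (mod 125)
  r_3 = 558 (mod 625)
  r_4 = 1808 (mod 3125)
Final: r_4 = 1808, and one checks f(r_4) ≡ 0 mod 5^5.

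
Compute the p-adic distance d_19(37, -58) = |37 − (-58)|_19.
d_19(37, -58) = 1/19

Step 1 — x − y = 37 − (-58) = 95. Step 2 — v_19(95) = 1 (factor: 95 = (19^1 · 5); the sign does not affect v_p). Step 3 — |x − y|_19 = 19^{-1} = 1/19.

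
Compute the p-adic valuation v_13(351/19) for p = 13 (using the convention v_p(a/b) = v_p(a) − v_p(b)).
v_13(351/19) = 1

Factor powers of 13 from the numerator and denominator of the reduced fraction: 351 = 13^1 · 27 and 19 = 13^0 · 19. Apply v_p(a/b) = v_p(a) − v_p(b): v_13(351/19) = 1 − 0 = 1.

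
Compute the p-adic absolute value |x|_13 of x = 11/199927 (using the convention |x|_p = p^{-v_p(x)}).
|11/199927|_13 = 28561

Step 1 — compute v_13(x) by factoring powers of 13 out of the numerator and denominator: v_13(11/199927) = -4. Step 2 — apply |x|_p = p^{-v_p(x)} = 13^{4} = 28561.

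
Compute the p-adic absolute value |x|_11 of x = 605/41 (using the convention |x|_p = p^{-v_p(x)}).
|605/41|_11 = 1/121

Step 1 — compute v_11(x) by factoring powers of 11 out of the numerator and denominator: v_11(605/41) = 2. Step 2 — apply |x|_p = p^{-v_p(x)} = 11^{-2} = 1/121.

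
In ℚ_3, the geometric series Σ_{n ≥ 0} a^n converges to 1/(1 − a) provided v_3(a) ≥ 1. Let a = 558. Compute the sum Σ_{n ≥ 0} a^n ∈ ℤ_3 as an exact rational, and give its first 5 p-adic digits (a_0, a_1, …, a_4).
Σ a^n = 1/(1 − a) = -1/557;  first 5 digits = (1, 0, 2, 2, 1)

v_3(a) = 2 ≥ 1, so the series converges in ℤ_3 to 1/(1 − a) = 1/(1 − 558) = -1/557. Expand this rational in ℤ_3: compute digits iteratively via d_i = x_i mod 3, x_{i+1} = (x_i − d_i)/3. The first 5 digits are (1, 0, 2, 2, 1).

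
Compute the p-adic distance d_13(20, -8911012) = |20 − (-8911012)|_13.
d_13(20, -8911012) = 1/371293

Step 1 — x − y = 20 − (-8911012) = 8911032. Step 2 — v_13(8911032) = 5 (factor: 8911032 = (13^5 · 24); the sign does not affect v_p). Step 3 — |x − y|_13 = 13^{-5} = 1/371293.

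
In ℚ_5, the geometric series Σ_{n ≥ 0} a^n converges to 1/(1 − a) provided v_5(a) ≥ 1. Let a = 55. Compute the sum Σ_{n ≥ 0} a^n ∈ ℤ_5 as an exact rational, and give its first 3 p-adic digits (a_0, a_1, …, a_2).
Σ a^n = 1/(1 − a) = -1/54;  first 3 digits = (1, 1, 3)

v_5(a) = 1 ≥ 1, so the series converges in ℤ_5 to 1/(1 − a) = 1/(1 − 55) = -1/54. Expand this rational in ℤ_5: compute digits iteratively via d_i = x_i mod 5, x_{i+1} = (x_i − d_i)/5. The first 3 digits are (1, 1, 3).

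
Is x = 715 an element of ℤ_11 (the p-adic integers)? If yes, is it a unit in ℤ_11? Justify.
x ∈ ℤ_11 but not a unit; v_11(x) = 1 > 0

ℤ_11 = {x ∈ ℚ_11 : v_11(x) ≥ 0} and ℤ_11^× = {x ∈ ℤ_11 : v_11(x) = 0}. Here v_11(715) = v_11(num) − v_11(den) = 1; compare against these criteria.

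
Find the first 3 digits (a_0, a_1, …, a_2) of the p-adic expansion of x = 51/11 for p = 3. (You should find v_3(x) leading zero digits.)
(a_0, …, a_2) = (0, 1, 1)

v_3(51/11) = 1, so a_0 = ... = a_0 = 0. Factor out: x = 3^1 · u with u = 17/11 a unit in ℤ_3. Expand u iteratively via a_{v+i} = u_i mod 3, u_{i+1} = (u_i − a_{v+i})/3:
  u_0 = 17/11;  a_1 = 1;  u_1 = (u_0 − 1)/3 = 2/11
  u_1 = 2/11;  a_2 = 1;  u_2 = (u_1 − 1)/3 = -3/11
Digits: (0, 1, 1).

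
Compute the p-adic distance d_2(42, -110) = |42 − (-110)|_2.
d_2(42, -110) = 1/8

Step 1 — x − y = 42 − (-110) = 152. Step 2 — v_2(152) = 3 (factor: 152 = (2^3 · 19); the sign does not affect v_p). Step 3 — |x − y|_2 = 2^{-3} = 1/8.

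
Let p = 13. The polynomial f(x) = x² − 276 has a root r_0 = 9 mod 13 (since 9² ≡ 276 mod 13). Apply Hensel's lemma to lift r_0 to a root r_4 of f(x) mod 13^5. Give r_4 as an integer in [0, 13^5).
r_4 = 89280 (mod 371293)

Hensel's recurrence: r_{i+1} = r_i − f(r_i)·(f′(r_i))^{-1} mod 13^{i+2}, with f′(x) = 2x. Iterate:
  r_0 = 9 (mod 13)
  r_1 = 48 (mod 169)
  r_2 = 1400 (mod 2197)
  r_3 = 3597 (mod 28561)
  r_4 = 89280 (mod 371293)
Final: r_4 = 89280, and one checks f(r_4) ≡ 0 mod 13^5.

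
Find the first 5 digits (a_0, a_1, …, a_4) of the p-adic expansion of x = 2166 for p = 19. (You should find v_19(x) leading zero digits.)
(a_0, …, a_4) = (0, 0, 6, 0, 0)

v_19(2166) = 2, so a_0 = ... = a_1 = 0. Factor out: x = 19^2 · u with u = 6 a unit in ℤ_19. Expand u iteratively via a_{v+i} = u_i mod 19, u_{i+1} = (u_i − a_{v+i})/19:
  u_0 = 6;  a_2 = 6;  u_1 = (u_0 − 6)/19 = 0
  u_1 = 0;  a_3 = 0;  u_2 = (u_1 − 0)/19 = 0
  u_2 = 0;  a_4 = 0;  u_3 = (u_2 − 0)/19 = 0
Digits: (0, 0, 6, 0, 0).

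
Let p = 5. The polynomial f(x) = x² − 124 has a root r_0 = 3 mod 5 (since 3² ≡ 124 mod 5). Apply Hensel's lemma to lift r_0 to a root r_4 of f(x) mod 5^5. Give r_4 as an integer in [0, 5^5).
r_4 = 3068 (mod 3125)

Hensel's recurrence: r_{i+1} = r_i − f(r_i)·(f′(r_i))^{-1} mod 5^{i+2}, with f′(x) = 2x. Iterate:
  r_0 = 3 (mod 5)
  r_1 = 18 (mod 25)
  r_2 = 68 (mod 125)
  r_3 = 568 (mod 625)
  r_4 = 3068 (mod 3125)
Final: r_4 = 3068, and one checks f(r_4) ≡ 0 mod 5^5.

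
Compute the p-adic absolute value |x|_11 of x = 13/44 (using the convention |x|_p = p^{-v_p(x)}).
|13/44|_11 = 11

Step 1 — compute v_11(x) by factoring powers of 11 out of the numerator and denominator: v_11(13/44) = -1. Step 2 — apply |x|_p = p^{-v_p(x)} = 11^{1} = 11.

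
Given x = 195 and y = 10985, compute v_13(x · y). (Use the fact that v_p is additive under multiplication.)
v_13(2142075) = 4

v_p(x) = 1 (factor: 195 = 13^1 · 15); v_p(y) = 3 (factor: 10985 = 13^3 · 5). Additivity: v_p(xy) = v_p(x) + v_p(y) = 1 + 3 = 4. (Direct check: xy = 2142075 = 13^4 · (75).)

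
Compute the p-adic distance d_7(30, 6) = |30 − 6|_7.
d_7(30, 6) = 1

Step 1 — x − y = 30 − 6 = 24. Step 2 — v_7(24) = 0 (factor: 24 = (7^0 · 24); the sign does not affect v_p). Step 3 — |x − y|_7 = 7^{0} = 1.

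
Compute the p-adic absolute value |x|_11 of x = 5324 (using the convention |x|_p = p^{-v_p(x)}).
|5324|_11 = 1/1331

Step 1 — compute v_11(x) by factoring powers of 11 out of the numerator and denominator: v_11(5324) = 3. Step 2 — apply |x|_p = p^{-v_p(x)} = 11^{-3} = 1/1331.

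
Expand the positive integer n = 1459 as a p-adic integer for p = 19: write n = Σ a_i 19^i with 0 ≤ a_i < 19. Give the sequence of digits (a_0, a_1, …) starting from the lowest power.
(a_0, a_1, …) = (15, 0, 4)

Repeated division by 19 gives the digits low-to-high: 1459 = 15 + 4·19^2. Digit sequence: (15, 0, 4).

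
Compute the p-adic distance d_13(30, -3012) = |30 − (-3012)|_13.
d_13(30, -3012) = 1/169

Step 1 — x − y = 30 − (-3012) = 3042. Step 2 — v_13(3042) = 2 (factor: 3042 = (13^2 · 18); the sign does not affect v_p). Step 3 — |x − y|_13 = 13^{-2} = 1/169.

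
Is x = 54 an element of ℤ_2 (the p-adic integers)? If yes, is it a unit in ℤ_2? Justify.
x ∈ ℤ_2 but not a unit; v_2(x) = 1 > 0

ℤ_2 = {x ∈ ℚ_2 : v_2(x) ≥ 0} and ℤ_2^× = {x ∈ ℤ_2 : v_2(x) = 0}. Here v_2(54) = v_2(num) − v_2(den) = 1; compare against these criteria.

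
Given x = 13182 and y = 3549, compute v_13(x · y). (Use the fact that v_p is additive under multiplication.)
v_13(46782918) = 5

v_p(x) = 3 (factor: 13182 = 13^3 · 6); v_p(y) = 2 (factor: 3549 = 13^2 · 21). Additivity: v_p(xy) = v_p(x) + v_p(y) = 3 + 2 = 5. (Direct check: xy = 46782918 = 13^5 · (126).)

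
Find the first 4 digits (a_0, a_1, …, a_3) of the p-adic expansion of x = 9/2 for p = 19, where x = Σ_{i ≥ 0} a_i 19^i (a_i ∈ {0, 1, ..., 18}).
(a_0, …, a_3) = (14, 9, 9, 9)

v_19(9/2) = 0 (numerator and denominator both coprime to 19), so x ∈ ℤ_19^×. Compute digits iteratively via a_i = x_i mod 19, x_{i+1} = (x_i − a_i)/19, with x_0 = x:
  x_0 = 9/2;  a_0 = 14;  x_1 = (x_0 − 14)/19 = -1/2
  x_1 = -1/2;  a_1 = 9;  x_2 = (x_1 − 9)/19 = -1/2
  x_2 = -1/2;  a_2 = 9;  x_3 = (x_2 − 9)/19 = -1/2
  x_3 = -1/2;  a_3 = 9;  x_4 = (x_3 − 9)/19 = -1/2
Digits: (14, 9, 9, 9).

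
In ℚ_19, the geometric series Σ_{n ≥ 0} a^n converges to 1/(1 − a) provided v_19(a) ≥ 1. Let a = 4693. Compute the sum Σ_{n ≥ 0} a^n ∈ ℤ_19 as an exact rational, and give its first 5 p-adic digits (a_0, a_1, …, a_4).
Σ a^n = 1/(1 − a) = -1/4692;  first 5 digits = (1, 0, 13, 0, 17)

v_19(a) = 2 ≥ 1, so the series converges in ℤ_19 to 1/(1 − a) = 1/(1 − 4693) = -1/4692. Expand this rational in ℤ_19: compute digits iteratively via d_i = x_i mod 19, x_{i+1} = (x_i − d_i)/19. The first 5 digits are (1, 0, 13, 0, 17).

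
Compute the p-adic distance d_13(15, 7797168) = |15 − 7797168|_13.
d_13(15, 7797168) = 1/371293

Step 1 — x − y = 15 − 7797168 = -7797153. Step 2 — v_13(-7797153) = 5 (factor: -7797153 = −(13^5 · 21); the sign does not affect v_p). Step 3 — |x − y|_13 = 13^{-5} = 1/371293.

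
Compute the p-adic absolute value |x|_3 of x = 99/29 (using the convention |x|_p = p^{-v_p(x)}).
|99/29|_3 = 1/9

Step 1 — compute v_3(x) by factoring powers of 3 out of the numerator and denominator: v_3(99/29) = 2. Step 2 — apply |x|_p = p^{-v_p(x)} = 3^{-2} = 1/9.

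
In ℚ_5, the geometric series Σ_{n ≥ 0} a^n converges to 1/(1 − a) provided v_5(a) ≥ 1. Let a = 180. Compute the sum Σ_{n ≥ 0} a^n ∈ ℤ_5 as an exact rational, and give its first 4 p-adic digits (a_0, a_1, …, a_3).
Σ a^n = 1/(1 − a) = -1/179;  first 4 digits = (1, 1, 3, 1)

v_5(a) = 1 ≥ 1, so the series converges in ℤ_5 to 1/(1 − a) = 1/(1 − 180) = -1/179. Expand this rational in ℤ_5: compute digits iteratively via d_i = x_i mod 5, x_{i+1} = (x_i − d_i)/5. The first 4 digits are (1, 1, 3, 1).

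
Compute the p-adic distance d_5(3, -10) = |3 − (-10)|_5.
d_5(3, -10) = 1

Step 1 — x − y = 3 − (-10) = 13. Step 2 — v_5(13) = 0 (factor: 13 = (5^0 · 13); the sign does not affect v_p). Step 3 — |x − y|_5 = 5^{0} = 1.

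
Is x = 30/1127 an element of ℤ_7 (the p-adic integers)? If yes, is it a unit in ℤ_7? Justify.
x ∉ ℤ_7 (v_7(x) = -2 < 0)

ℤ_7 = {x ∈ ℚ_7 : v_7(x) ≥ 0} and ℤ_7^× = {x ∈ ℤ_7 : v_7(x) = 0}. Here v_7(30/1127) = v_7(num) − v_7(den) = -2; compare against these criteria.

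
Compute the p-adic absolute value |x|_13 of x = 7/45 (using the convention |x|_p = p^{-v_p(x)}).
|7/45|_13 = 1

Step 1 — compute v_13(x) by factoring powers of 13 out of the numerator and denominator: v_13(7/45) = 0. Step 2 — apply |x|_p = p^{-v_p(x)} = 13^{0} = 1.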